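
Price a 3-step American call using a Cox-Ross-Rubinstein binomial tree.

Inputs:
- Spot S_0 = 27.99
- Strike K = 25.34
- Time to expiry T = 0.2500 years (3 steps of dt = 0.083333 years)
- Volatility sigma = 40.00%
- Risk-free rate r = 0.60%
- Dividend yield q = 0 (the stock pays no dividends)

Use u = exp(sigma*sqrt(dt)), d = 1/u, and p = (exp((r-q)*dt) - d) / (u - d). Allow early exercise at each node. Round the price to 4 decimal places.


Answer: Price = V(0,0) = 3.6551

Derivation:
dt = T/N = 0.083333
u = exp(sigma*sqrt(dt)) = 1.122401; d = 1/u = 0.890947
p = (exp((r-q)*dt) - d) / (u - d) = 0.473325
Discount per step: exp(-r*dt) = 0.999500
Stock lattice S(k, i) with i counting down-moves:
  k=0: S(0,0) = 27.9900
  k=1: S(1,0) = 31.4160; S(1,1) = 24.9376
  k=2: S(2,0) = 35.2613; S(2,1) = 27.9900; S(2,2) = 22.2181
  k=3: S(3,0) = 39.5774; S(3,1) = 31.4160; S(3,2) = 24.9376; S(3,3) = 19.7952
Terminal payoffs V(N, i) = max(S_T - K, 0):
  V(3,0) = 14.237369; V(3,1) = 6.076001; V(3,2) = 0.000000; V(3,3) = 0.000000
Backward induction: V(k, i) = exp(-r*dt) * [p * V(k+1, i) + (1-p) * V(k+1, i+1)]; then take max(V_cont, immediate exercise) for American.
  V(2,0) = exp(-r*dt) * [p*14.237369 + (1-p)*6.076001] = 9.934015; exercise = 9.921348; V(2,0) = max -> 9.934015
  V(2,1) = exp(-r*dt) * [p*6.076001 + (1-p)*0.000000] = 2.874488; exercise = 2.650000; V(2,1) = max -> 2.874488
  V(2,2) = exp(-r*dt) * [p*0.000000 + (1-p)*0.000000] = 0.000000; exercise = 0.000000; V(2,2) = max -> 0.000000
  V(1,0) = exp(-r*dt) * [p*9.934015 + (1-p)*2.874488] = 6.212833; exercise = 6.076001; V(1,0) = max -> 6.212833
  V(1,1) = exp(-r*dt) * [p*2.874488 + (1-p)*0.000000] = 1.359888; exercise = 0.000000; V(1,1) = max -> 1.359888
  V(0,0) = exp(-r*dt) * [p*6.212833 + (1-p)*1.359888] = 3.655082; exercise = 2.650000; V(0,0) = max -> 3.655082


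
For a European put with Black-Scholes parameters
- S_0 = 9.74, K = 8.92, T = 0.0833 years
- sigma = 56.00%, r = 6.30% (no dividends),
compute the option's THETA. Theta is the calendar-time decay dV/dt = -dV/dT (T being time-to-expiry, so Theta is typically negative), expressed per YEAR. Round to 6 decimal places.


Answer: Theta = -2.863769

Derivation:
d1 = 0.6574108228; d2 = 0.4957850823
phi(d1) = 0.3214115055; exp(-qT) = 1.0000000000; exp(-rT) = 0.9947658462
Theta = -S*exp(-qT)*phi(d1)*sigma/(2*sqrt(T)) + r*K*exp(-rT)*N(-d2) - q*S*exp(-qT)*N(-d1)
N(-d1) = 0.2554583972; N(-d2) = 0.3100230255; sqrt(T) = 0.2886173938
Term 1 = -9.7400 * 1.0000000000 * 0.3214115055 * 0.5600 / (2 * 0.2886173938) = -3.0370777251
Term 2 = 0.0630 * 8.9200 * 0.9947658462 * 0.3100230255 = 0.1733086423
Term 3 = 0 (no dividend yield, q = 0)
Theta = -3.0370777251 + (0.1733086423) + (0.0000000000) = -2.863769


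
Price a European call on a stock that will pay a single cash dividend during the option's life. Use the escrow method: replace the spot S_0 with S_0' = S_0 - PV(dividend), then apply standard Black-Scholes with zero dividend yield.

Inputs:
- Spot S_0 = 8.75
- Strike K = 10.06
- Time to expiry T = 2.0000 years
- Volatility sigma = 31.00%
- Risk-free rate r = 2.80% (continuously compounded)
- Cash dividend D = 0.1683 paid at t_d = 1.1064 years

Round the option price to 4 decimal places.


Answer: Price = 1.1494

Derivation:
PV(D) = D * exp(-r * t_d) = 0.1683 * 0.96949574 = 0.16316613
S_0' = S_0 - PV(D) = 8.7500 - 0.16316613 = 8.58683387
d1 = (ln(S_0'/K) + (r + sigma^2/2)*T) / (sigma*sqrt(T)) = -0.01422672
d2 = d1 - sigma*sqrt(T) = -0.45263292
exp(-rT) = 0.94553914
N(d1) = 0.49432455; N(d2) = 0.32540655
C = S_0' * N(d1) - K * exp(-rT) * N(d2) = 8.58683387 * 0.49432455 - 10.0600 * 0.94553914 * 0.32540655 = 1.1494


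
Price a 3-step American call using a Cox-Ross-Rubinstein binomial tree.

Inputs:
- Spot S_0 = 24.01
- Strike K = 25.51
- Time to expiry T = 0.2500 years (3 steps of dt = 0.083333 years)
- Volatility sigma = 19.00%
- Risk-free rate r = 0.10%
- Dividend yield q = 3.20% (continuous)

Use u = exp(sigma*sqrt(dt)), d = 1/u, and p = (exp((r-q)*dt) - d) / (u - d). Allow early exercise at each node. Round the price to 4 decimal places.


dt = T/N = 0.083333
u = exp(sigma*sqrt(dt)) = 1.056380; d = 1/u = 0.946629
p = (exp((r-q)*dt) - d) / (u - d) = 0.462784
Discount per step: exp(-r*dt) = 0.999917
Stock lattice S(k, i) with i counting down-moves:
  k=0: S(0,0) = 24.0100
  k=1: S(1,0) = 25.3637; S(1,1) = 22.7286
  k=2: S(2,0) = 26.7937; S(2,1) = 24.0100; S(2,2) = 21.5155
  k=3: S(3,0) = 28.3043; S(3,1) = 25.3637; S(3,2) = 22.7286; S(3,3) = 20.3672
Terminal payoffs V(N, i) = max(S_T - K, 0):
  V(3,0) = 2.794342; V(3,1) = 0.000000; V(3,2) = 0.000000; V(3,3) = 0.000000
Backward induction: V(k, i) = exp(-r*dt) * [p * V(k+1, i) + (1-p) * V(k+1, i+1)]; then take max(V_cont, immediate exercise) for American.
  V(2,0) = exp(-r*dt) * [p*2.794342 + (1-p)*0.000000] = 1.293068; exercise = 1.283705; V(2,0) = max -> 1.293068
  V(2,1) = exp(-r*dt) * [p*0.000000 + (1-p)*0.000000] = 0.000000; exercise = 0.000000; V(2,1) = max -> 0.000000
  V(2,2) = exp(-r*dt) * [p*0.000000 + (1-p)*0.000000] = 0.000000; exercise = 0.000000; V(2,2) = max -> 0.000000
  V(1,0) = exp(-r*dt) * [p*1.293068 + (1-p)*0.000000] = 0.598361; exercise = 0.000000; V(1,0) = max -> 0.598361
  V(1,1) = exp(-r*dt) * [p*0.000000 + (1-p)*0.000000] = 0.000000; exercise = 0.000000; V(1,1) = max -> 0.000000
  V(0,0) = exp(-r*dt) * [p*0.598361 + (1-p)*0.000000] = 0.276889; exercise = 0.000000; V(0,0) = max -> 0.276889

Answer: Price = V(0,0) = 0.2769


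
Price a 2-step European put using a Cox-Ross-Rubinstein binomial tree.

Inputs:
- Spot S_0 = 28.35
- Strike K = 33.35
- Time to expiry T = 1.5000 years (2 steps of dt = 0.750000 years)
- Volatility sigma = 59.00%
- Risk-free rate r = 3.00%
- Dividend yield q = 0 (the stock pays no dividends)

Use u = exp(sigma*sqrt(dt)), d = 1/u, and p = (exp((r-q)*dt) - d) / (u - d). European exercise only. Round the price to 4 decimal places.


Answer: Price = V(0,0) = 10.3519

Derivation:
dt = T/N = 0.750000
u = exp(sigma*sqrt(dt)) = 1.666882; d = 1/u = 0.599922
p = (exp((r-q)*dt) - d) / (u - d) = 0.396297
Discount per step: exp(-r*dt) = 0.977751
Stock lattice S(k, i) with i counting down-moves:
  k=0: S(0,0) = 28.3500
  k=1: S(1,0) = 47.2561; S(1,1) = 17.0078
  k=2: S(2,0) = 78.7704; S(2,1) = 28.3500; S(2,2) = 10.2034
Terminal payoffs V(N, i) = max(K - S_T, 0):
  V(2,0) = 0.000000; V(2,1) = 5.000000; V(2,2) = 23.146640
Backward induction: V(k, i) = exp(-r*dt) * [p * V(k+1, i) + (1-p) * V(k+1, i+1)].
  V(1,0) = exp(-r*dt) * [p*0.000000 + (1-p)*5.000000] = 2.951358
  V(1,1) = exp(-r*dt) * [p*5.000000 + (1-p)*23.146640] = 15.600204
  V(0,0) = exp(-r*dt) * [p*2.951358 + (1-p)*15.600204] = 10.351950


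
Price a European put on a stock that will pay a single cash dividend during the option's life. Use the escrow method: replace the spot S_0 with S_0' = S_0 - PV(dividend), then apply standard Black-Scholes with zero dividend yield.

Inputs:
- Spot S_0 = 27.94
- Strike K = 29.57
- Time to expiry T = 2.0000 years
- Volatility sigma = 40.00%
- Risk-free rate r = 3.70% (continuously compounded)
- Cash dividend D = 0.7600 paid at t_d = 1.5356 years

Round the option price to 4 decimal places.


PV(D) = D * exp(-r * t_d) = 0.7600 * 0.94476676 = 0.71802274
S_0' = S_0 - PV(D) = 27.9400 - 0.71802274 = 27.22197726
d1 = (ln(S_0'/K) + (r + sigma^2/2)*T) / (sigma*sqrt(T)) = 0.26740003
d2 = d1 - sigma*sqrt(T) = -0.29828539
exp(-rT) = 0.92867169
N(-d1) = 0.39458059; N(-d2) = 0.61725732
P = K * exp(-rT) * N(-d2) - S_0' * N(-d1) = 29.5700 * 0.92867169 * 0.61725732 - 27.22197726 * 0.39458059 = 6.2091

Answer: Price = 6.2091


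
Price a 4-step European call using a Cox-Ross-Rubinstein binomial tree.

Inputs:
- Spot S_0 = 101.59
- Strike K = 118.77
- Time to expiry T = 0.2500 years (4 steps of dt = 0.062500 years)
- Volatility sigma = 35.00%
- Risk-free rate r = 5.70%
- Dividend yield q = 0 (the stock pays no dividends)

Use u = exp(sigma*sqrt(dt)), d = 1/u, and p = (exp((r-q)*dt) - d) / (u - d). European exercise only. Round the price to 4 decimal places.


dt = T/N = 0.062500
u = exp(sigma*sqrt(dt)) = 1.091442; d = 1/u = 0.916219
p = (exp((r-q)*dt) - d) / (u - d) = 0.498506
Discount per step: exp(-r*dt) = 0.996444
Stock lattice S(k, i) with i counting down-moves:
  k=0: S(0,0) = 101.5900
  k=1: S(1,0) = 110.8796; S(1,1) = 93.0787
  k=2: S(2,0) = 121.0187; S(2,1) = 101.5900; S(2,2) = 85.2804
  k=3: S(3,0) = 132.0849; S(3,1) = 110.8796; S(3,2) = 93.0787; S(3,3) = 78.1355
  k=4: S(4,0) = 144.1631; S(4,1) = 121.0187; S(4,2) = 101.5900; S(4,3) = 85.2804; S(4,4) = 71.5893
Terminal payoffs V(N, i) = max(S_T - K, 0):
  V(4,0) = 25.393072; V(4,1) = 2.248703; V(4,2) = 0.000000; V(4,3) = 0.000000; V(4,4) = 0.000000
Backward induction: V(k, i) = exp(-r*dt) * [p * V(k+1, i) + (1-p) * V(k+1, i+1)].
  V(3,0) = exp(-r*dt) * [p*25.393072 + (1-p)*2.248703] = 13.737293
  V(3,1) = exp(-r*dt) * [p*2.248703 + (1-p)*0.000000] = 1.117006
  V(3,2) = exp(-r*dt) * [p*0.000000 + (1-p)*0.000000] = 0.000000
  V(3,3) = exp(-r*dt) * [p*0.000000 + (1-p)*0.000000] = 0.000000
  V(2,0) = exp(-r*dt) * [p*13.737293 + (1-p)*1.117006] = 7.381955
  V(2,1) = exp(-r*dt) * [p*1.117006 + (1-p)*0.000000] = 0.554855
  V(2,2) = exp(-r*dt) * [p*0.000000 + (1-p)*0.000000] = 0.000000
  V(1,0) = exp(-r*dt) * [p*7.381955 + (1-p)*0.554855] = 3.944132
  V(1,1) = exp(-r*dt) * [p*0.554855 + (1-p)*0.000000] = 0.275615
  V(0,0) = exp(-r*dt) * [p*3.944132 + (1-p)*0.275615] = 2.096910

Answer: Price = V(0,0) = 2.0969


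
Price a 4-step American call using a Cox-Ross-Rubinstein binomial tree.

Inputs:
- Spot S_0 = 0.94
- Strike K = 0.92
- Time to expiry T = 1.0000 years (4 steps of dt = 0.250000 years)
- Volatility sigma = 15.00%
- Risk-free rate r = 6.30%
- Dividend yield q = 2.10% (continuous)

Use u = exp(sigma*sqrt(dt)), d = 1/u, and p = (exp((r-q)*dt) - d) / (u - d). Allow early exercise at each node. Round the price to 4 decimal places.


dt = T/N = 0.250000
u = exp(sigma*sqrt(dt)) = 1.077884; d = 1/u = 0.927743
p = (exp((r-q)*dt) - d) / (u - d) = 0.551562
Discount per step: exp(-r*dt) = 0.984373
Stock lattice S(k, i) with i counting down-moves:
  k=0: S(0,0) = 0.9400
  k=1: S(1,0) = 1.0132; S(1,1) = 0.8721
  k=2: S(2,0) = 1.0921; S(2,1) = 0.9400; S(2,2) = 0.8091
  k=3: S(3,0) = 1.1772; S(3,1) = 1.0132; S(3,2) = 0.8721; S(3,3) = 0.7506
  k=4: S(4,0) = 1.2689; S(4,1) = 1.0921; S(4,2) = 0.9400; S(4,3) = 0.8091; S(4,4) = 0.6964
Terminal payoffs V(N, i) = max(S_T - K, 0):
  V(4,0) = 0.348867; V(4,1) = 0.172124; V(4,2) = 0.020000; V(4,3) = 0.000000; V(4,4) = 0.000000
Backward induction: V(k, i) = exp(-r*dt) * [p * V(k+1, i) + (1-p) * V(k+1, i+1)]; then take max(V_cont, immediate exercise) for American.
  V(3,0) = exp(-r*dt) * [p*0.348867 + (1-p)*0.172124] = 0.265396; exercise = 0.257183; V(3,0) = max -> 0.265396
  V(3,1) = exp(-r*dt) * [p*0.172124 + (1-p)*0.020000] = 0.102282; exercise = 0.093211; V(3,1) = max -> 0.102282
  V(3,2) = exp(-r*dt) * [p*0.020000 + (1-p)*0.000000] = 0.010859; exercise = 0.000000; V(3,2) = max -> 0.010859
  V(3,3) = exp(-r*dt) * [p*0.000000 + (1-p)*0.000000] = 0.000000; exercise = 0.000000; V(3,3) = max -> 0.000000
  V(2,0) = exp(-r*dt) * [p*0.265396 + (1-p)*0.102282] = 0.189245; exercise = 0.172124; V(2,0) = max -> 0.189245
  V(2,1) = exp(-r*dt) * [p*0.102282 + (1-p)*0.010859] = 0.060327; exercise = 0.020000; V(2,1) = max -> 0.060327
  V(2,2) = exp(-r*dt) * [p*0.010859 + (1-p)*0.000000] = 0.005896; exercise = 0.000000; V(2,2) = max -> 0.005896
  V(1,0) = exp(-r*dt) * [p*0.189245 + (1-p)*0.060327] = 0.129379; exercise = 0.093211; V(1,0) = max -> 0.129379
  V(1,1) = exp(-r*dt) * [p*0.060327 + (1-p)*0.005896] = 0.035357; exercise = 0.000000; V(1,1) = max -> 0.035357
  V(0,0) = exp(-r*dt) * [p*0.129379 + (1-p)*0.035357] = 0.085853; exercise = 0.020000; V(0,0) = max -> 0.085853

Answer: Price = V(0,0) = 0.0859


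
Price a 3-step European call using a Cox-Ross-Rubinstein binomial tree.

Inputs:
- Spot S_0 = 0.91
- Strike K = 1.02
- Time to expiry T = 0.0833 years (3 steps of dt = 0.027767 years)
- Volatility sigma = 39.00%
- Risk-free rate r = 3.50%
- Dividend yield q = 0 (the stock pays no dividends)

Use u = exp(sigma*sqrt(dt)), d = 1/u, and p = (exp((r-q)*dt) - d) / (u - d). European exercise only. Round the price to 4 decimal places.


Answer: Price = V(0,0) = 0.0102

Derivation:
dt = T/N = 0.027767
u = exp(sigma*sqrt(dt)) = 1.067145; d = 1/u = 0.937080
p = (exp((r-q)*dt) - d) / (u - d) = 0.491234
Discount per step: exp(-r*dt) = 0.999029
Stock lattice S(k, i) with i counting down-moves:
  k=0: S(0,0) = 0.9100
  k=1: S(1,0) = 0.9711; S(1,1) = 0.8527
  k=2: S(2,0) = 1.0363; S(2,1) = 0.9100; S(2,2) = 0.7991
  k=3: S(3,0) = 1.1059; S(3,1) = 0.9711; S(3,2) = 0.8527; S(3,3) = 0.7488
Terminal payoffs V(N, i) = max(S_T - K, 0):
  V(3,0) = 0.085890; V(3,1) = 0.000000; V(3,2) = 0.000000; V(3,3) = 0.000000
Backward induction: V(k, i) = exp(-r*dt) * [p * V(k+1, i) + (1-p) * V(k+1, i+1)].
  V(2,0) = exp(-r*dt) * [p*0.085890 + (1-p)*0.000000] = 0.042151
  V(2,1) = exp(-r*dt) * [p*0.000000 + (1-p)*0.000000] = 0.000000
  V(2,2) = exp(-r*dt) * [p*0.000000 + (1-p)*0.000000] = 0.000000
  V(1,0) = exp(-r*dt) * [p*0.042151 + (1-p)*0.000000] = 0.020686
  V(1,1) = exp(-r*dt) * [p*0.000000 + (1-p)*0.000000] = 0.000000
  V(0,0) = exp(-r*dt) * [p*0.020686 + (1-p)*0.000000] = 0.010152


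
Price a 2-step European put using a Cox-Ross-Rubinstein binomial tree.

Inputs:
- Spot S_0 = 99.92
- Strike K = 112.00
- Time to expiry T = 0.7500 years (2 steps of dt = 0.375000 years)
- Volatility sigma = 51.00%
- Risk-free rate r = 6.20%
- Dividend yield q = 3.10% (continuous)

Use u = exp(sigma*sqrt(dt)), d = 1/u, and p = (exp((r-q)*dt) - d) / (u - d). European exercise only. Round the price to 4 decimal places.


dt = T/N = 0.375000
u = exp(sigma*sqrt(dt)) = 1.366578; d = 1/u = 0.731755
p = (exp((r-q)*dt) - d) / (u - d) = 0.440970
Discount per step: exp(-r*dt) = 0.977018
Stock lattice S(k, i) with i counting down-moves:
  k=0: S(0,0) = 99.9200
  k=1: S(1,0) = 136.5485; S(1,1) = 73.1169
  k=2: S(2,0) = 186.6042; S(2,1) = 99.9200; S(2,2) = 53.5037
Terminal payoffs V(N, i) = max(K - S_T, 0):
  V(2,0) = 0.000000; V(2,1) = 12.080000; V(2,2) = 58.496344
Backward induction: V(k, i) = exp(-r*dt) * [p * V(k+1, i) + (1-p) * V(k+1, i+1)].
  V(1,0) = exp(-r*dt) * [p*0.000000 + (1-p)*12.080000] = 6.597884
  V(1,1) = exp(-r*dt) * [p*12.080000 + (1-p)*58.496344] = 37.154172
  V(0,0) = exp(-r*dt) * [p*6.597884 + (1-p)*37.154172] = 23.135561

Answer: Price = V(0,0) = 23.1356


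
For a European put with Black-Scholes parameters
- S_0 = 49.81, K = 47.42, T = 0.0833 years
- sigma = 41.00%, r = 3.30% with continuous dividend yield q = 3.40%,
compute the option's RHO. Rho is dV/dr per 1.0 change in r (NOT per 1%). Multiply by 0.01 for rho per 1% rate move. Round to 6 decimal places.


Answer: Rho = -1.422246

Derivation:
d1 = 0.4739987082; d2 = 0.3556655768
phi(d1) = 0.3565517384; exp(-qT) = 0.9971718069; exp(-rT) = 0.9972548748
N(-d2) = 0.3610455136
Rho = -K*T*exp(-rT)*N(-d2) = -47.4200 * 0.0833 * 0.9972548748 * 0.3610455136 = -1.422246


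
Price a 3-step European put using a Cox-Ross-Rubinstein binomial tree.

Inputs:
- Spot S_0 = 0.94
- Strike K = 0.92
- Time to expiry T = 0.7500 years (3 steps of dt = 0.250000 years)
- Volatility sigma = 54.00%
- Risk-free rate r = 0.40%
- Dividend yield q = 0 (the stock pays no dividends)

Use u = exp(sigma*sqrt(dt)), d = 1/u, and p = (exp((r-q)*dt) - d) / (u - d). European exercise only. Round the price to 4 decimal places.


Answer: Price = V(0,0) = 0.1745

Derivation:
dt = T/N = 0.250000
u = exp(sigma*sqrt(dt)) = 1.309964; d = 1/u = 0.763379
p = (exp((r-q)*dt) - d) / (u - d) = 0.434738
Discount per step: exp(-r*dt) = 0.999000
Stock lattice S(k, i) with i counting down-moves:
  k=0: S(0,0) = 0.9400
  k=1: S(1,0) = 1.2314; S(1,1) = 0.7176
  k=2: S(2,0) = 1.6130; S(2,1) = 0.9400; S(2,2) = 0.5478
  k=3: S(3,0) = 2.1130; S(3,1) = 1.2314; S(3,2) = 0.7176; S(3,3) = 0.4182
Terminal payoffs V(N, i) = max(K - S_T, 0):
  V(3,0) = 0.000000; V(3,1) = 0.000000; V(3,2) = 0.202423; V(3,3) = 0.501833
Backward induction: V(k, i) = exp(-r*dt) * [p * V(k+1, i) + (1-p) * V(k+1, i+1)].
  V(2,0) = exp(-r*dt) * [p*0.000000 + (1-p)*0.000000] = 0.000000
  V(2,1) = exp(-r*dt) * [p*0.000000 + (1-p)*0.202423] = 0.114308
  V(2,2) = exp(-r*dt) * [p*0.202423 + (1-p)*0.501833] = 0.371297
  V(1,0) = exp(-r*dt) * [p*0.000000 + (1-p)*0.114308] = 0.064549
  V(1,1) = exp(-r*dt) * [p*0.114308 + (1-p)*0.371297] = 0.259315
  V(0,0) = exp(-r*dt) * [p*0.064549 + (1-p)*0.259315] = 0.174468


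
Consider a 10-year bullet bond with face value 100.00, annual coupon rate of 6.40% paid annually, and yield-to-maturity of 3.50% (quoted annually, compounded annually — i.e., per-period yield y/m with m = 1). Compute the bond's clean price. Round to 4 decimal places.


Coupon per period c = face * coupon_rate / m = 6.400000
Periods per year m = 1; per-period yield y/m = 0.035000
Number of cashflows N = 10
Cashflows (t years, CF_t, discount factor 1/(1+y/m)^(m*t), PV):
  t = 1.0000: CF_t = 6.400000, DF = 0.966184, PV = 6.183575
  t = 2.0000: CF_t = 6.400000, DF = 0.933511, PV = 5.974468
  t = 3.0000: CF_t = 6.400000, DF = 0.901943, PV = 5.772433
  t = 4.0000: CF_t = 6.400000, DF = 0.871442, PV = 5.577230
  t = 5.0000: CF_t = 6.400000, DF = 0.841973, PV = 5.388628
  t = 6.0000: CF_t = 6.400000, DF = 0.813501, PV = 5.206404
  t = 7.0000: CF_t = 6.400000, DF = 0.785991, PV = 5.030342
  t = 8.0000: CF_t = 6.400000, DF = 0.759412, PV = 4.860234
  t = 9.0000: CF_t = 6.400000, DF = 0.733731, PV = 4.695878
  t = 10.0000: CF_t = 106.400000, DF = 0.708919, PV = 75.428962
Price P = sum_t PV_t = 124.118155

Answer: Price = 124.1182


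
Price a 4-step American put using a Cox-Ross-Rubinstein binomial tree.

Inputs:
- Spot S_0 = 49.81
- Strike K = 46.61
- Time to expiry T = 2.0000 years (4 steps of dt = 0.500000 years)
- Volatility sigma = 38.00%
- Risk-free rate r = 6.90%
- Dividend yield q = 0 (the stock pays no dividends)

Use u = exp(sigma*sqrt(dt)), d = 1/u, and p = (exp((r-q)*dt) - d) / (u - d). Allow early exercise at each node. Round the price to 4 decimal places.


dt = T/N = 0.500000
u = exp(sigma*sqrt(dt)) = 1.308263; d = 1/u = 0.764372
p = (exp((r-q)*dt) - d) / (u - d) = 0.497765
Discount per step: exp(-r*dt) = 0.966088
Stock lattice S(k, i) with i counting down-moves:
  k=0: S(0,0) = 49.8100
  k=1: S(1,0) = 65.1646; S(1,1) = 38.0734
  k=2: S(2,0) = 85.2525; S(2,1) = 49.8100; S(2,2) = 29.1022
  k=3: S(3,0) = 111.5327; S(3,1) = 65.1646; S(3,2) = 38.0734; S(3,3) = 22.2449
  k=4: S(4,0) = 145.9141; S(4,1) = 85.2525; S(4,2) = 49.8100; S(4,3) = 29.1022; S(4,4) = 17.0034
Terminal payoffs V(N, i) = max(K - S_T, 0):
  V(4,0) = 0.000000; V(4,1) = 0.000000; V(4,2) = 0.000000; V(4,3) = 17.507776; V(4,4) = 29.606598
Backward induction: V(k, i) = exp(-r*dt) * [p * V(k+1, i) + (1-p) * V(k+1, i+1)]; then take max(V_cont, immediate exercise) for American.
  V(3,0) = exp(-r*dt) * [p*0.000000 + (1-p)*0.000000] = 0.000000; exercise = 0.000000; V(3,0) = max -> 0.000000
  V(3,1) = exp(-r*dt) * [p*0.000000 + (1-p)*0.000000] = 0.000000; exercise = 0.000000; V(3,1) = max -> 0.000000
  V(3,2) = exp(-r*dt) * [p*0.000000 + (1-p)*17.507776] = 8.494835; exercise = 8.536626; V(3,2) = max -> 8.536626
  V(3,3) = exp(-r*dt) * [p*17.507776 + (1-p)*29.606598] = 22.784449; exercise = 24.365072; V(3,3) = max -> 24.365072
  V(2,0) = exp(-r*dt) * [p*0.000000 + (1-p)*0.000000] = 0.000000; exercise = 0.000000; V(2,0) = max -> 0.000000
  V(2,1) = exp(-r*dt) * [p*0.000000 + (1-p)*8.536626] = 4.142001; exercise = 0.000000; V(2,1) = max -> 4.142001
  V(2,2) = exp(-r*dt) * [p*8.536626 + (1-p)*24.365072] = 15.927153; exercise = 17.507776; V(2,2) = max -> 17.507776
  V(1,0) = exp(-r*dt) * [p*0.000000 + (1-p)*4.142001] = 2.009714; exercise = 0.000000; V(1,0) = max -> 2.009714
  V(1,1) = exp(-r*dt) * [p*4.142001 + (1-p)*17.507776] = 10.486660; exercise = 8.536626; V(1,1) = max -> 10.486660
  V(0,0) = exp(-r*dt) * [p*2.009714 + (1-p)*10.486660] = 6.054606; exercise = 0.000000; V(0,0) = max -> 6.054606

Answer: Price = V(0,0) = 6.0546


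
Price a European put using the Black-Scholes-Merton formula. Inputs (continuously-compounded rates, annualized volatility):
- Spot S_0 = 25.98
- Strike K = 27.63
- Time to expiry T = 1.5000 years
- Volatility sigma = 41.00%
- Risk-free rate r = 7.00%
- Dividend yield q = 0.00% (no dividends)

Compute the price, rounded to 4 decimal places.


Answer: Price = 4.5073

Derivation:
d1 = (ln(S/K) + (r - q + 0.5*sigma^2) * T) / (sigma * sqrt(T)) = 0.33755138
d2 = d1 - sigma * sqrt(T) = -0.16459402
exp(-rT) = 0.90032452; exp(-qT) = 1.00000000
P = K * exp(-rT) * N(-d2) - S_0 * exp(-qT) * N(-d1)
N(-d1) = 0.36785064; N(-d2) = 0.56536823
P = 27.6300 * 0.90032452 * 0.56536823 - 25.9800 * 1.00000000 * 0.36785064 = 4.5073


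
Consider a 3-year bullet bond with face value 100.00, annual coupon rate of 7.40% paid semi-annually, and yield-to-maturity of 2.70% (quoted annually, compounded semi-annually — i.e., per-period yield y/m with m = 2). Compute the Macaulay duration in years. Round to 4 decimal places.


Answer: Macaulay duration = 2.7629 years

Derivation:
Coupon per period c = face * coupon_rate / m = 3.700000
Periods per year m = 2; per-period yield y/m = 0.013500
Number of cashflows N = 6
Cashflows (t years, CF_t, discount factor 1/(1+y/m)^(m*t), PV):
  t = 0.5000: CF_t = 3.700000, DF = 0.986680, PV = 3.650715
  t = 1.0000: CF_t = 3.700000, DF = 0.973537, PV = 3.602087
  t = 1.5000: CF_t = 3.700000, DF = 0.960569, PV = 3.554107
  t = 2.0000: CF_t = 3.700000, DF = 0.947774, PV = 3.506765
  t = 2.5000: CF_t = 3.700000, DF = 0.935150, PV = 3.460055
  t = 3.0000: CF_t = 103.700000, DF = 0.922694, PV = 95.683320
Price P = sum_t PV_t = 113.457050
Macaulay numerator sum_t t * PV_t:
  t * PV_t at t = 0.5000: 1.825358
  t * PV_t at t = 1.0000: 3.602087
  t * PV_t at t = 1.5000: 5.331160
  t * PV_t at t = 2.0000: 7.013531
  t * PV_t at t = 2.5000: 8.650137
  t * PV_t at t = 3.0000: 287.049961
Macaulay duration D = (sum_t t * PV_t) / P = 313.472234 / 113.457050 = 2.762915


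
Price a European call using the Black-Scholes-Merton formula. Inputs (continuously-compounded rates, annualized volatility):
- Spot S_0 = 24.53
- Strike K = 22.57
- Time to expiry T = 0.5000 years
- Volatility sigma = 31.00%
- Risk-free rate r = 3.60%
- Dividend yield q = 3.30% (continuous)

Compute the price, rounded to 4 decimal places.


Answer: Price = 3.1494

Derivation:
d1 = (ln(S/K) + (r - q + 0.5*sigma^2) * T) / (sigma * sqrt(T)) = 0.49634456
d2 = d1 - sigma * sqrt(T) = 0.27714146
exp(-rT) = 0.98216103; exp(-qT) = 0.98363538
C = S_0 * exp(-qT) * N(d1) - K * exp(-rT) * N(d2)
N(d1) = 0.69017433; N(d2) = 0.60916426
C = 24.5300 * 0.98363538 * 0.69017433 - 22.5700 * 0.98216103 * 0.60916426 = 3.1494


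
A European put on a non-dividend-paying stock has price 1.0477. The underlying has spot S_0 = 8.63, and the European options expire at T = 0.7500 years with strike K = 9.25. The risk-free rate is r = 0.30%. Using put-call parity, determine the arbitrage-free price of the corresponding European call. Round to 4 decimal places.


Put-call parity: C - P = S_0 * exp(-qT) - K * exp(-rT).
S_0 * exp(-qT) = 8.6300 * 1.00000000 = 8.63000000
K * exp(-rT) = 9.2500 * 0.99775253 = 9.22921090
C = P + S*exp(-qT) - K*exp(-rT)
C = 1.0477 + 8.63000000 - 9.22921090 = 0.4485

Answer: Call price = 0.4485


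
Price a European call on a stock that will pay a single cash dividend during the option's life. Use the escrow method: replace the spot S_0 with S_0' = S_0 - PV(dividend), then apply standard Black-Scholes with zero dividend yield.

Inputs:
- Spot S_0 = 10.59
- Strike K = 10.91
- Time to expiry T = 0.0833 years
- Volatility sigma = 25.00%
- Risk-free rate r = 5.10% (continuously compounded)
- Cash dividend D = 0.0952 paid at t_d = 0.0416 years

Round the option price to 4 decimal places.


PV(D) = D * exp(-r * t_d) = 0.0952 * 0.99788065 = 0.09499824
S_0' = S_0 - PV(D) = 10.5900 - 0.09499824 = 10.49500176
d1 = (ln(S_0'/K) + (r + sigma^2/2)*T) / (sigma*sqrt(T)) = -0.44251323
d2 = d1 - sigma*sqrt(T) = -0.51466758
exp(-rT) = 0.99576071
N(d1) = 0.32905893; N(d2) = 0.30339267
C = S_0' * N(d1) - K * exp(-rT) * N(d2) = 10.49500176 * 0.32905893 - 10.9100 * 0.99576071 * 0.30339267 = 0.1575

Answer: Price = 0.1575


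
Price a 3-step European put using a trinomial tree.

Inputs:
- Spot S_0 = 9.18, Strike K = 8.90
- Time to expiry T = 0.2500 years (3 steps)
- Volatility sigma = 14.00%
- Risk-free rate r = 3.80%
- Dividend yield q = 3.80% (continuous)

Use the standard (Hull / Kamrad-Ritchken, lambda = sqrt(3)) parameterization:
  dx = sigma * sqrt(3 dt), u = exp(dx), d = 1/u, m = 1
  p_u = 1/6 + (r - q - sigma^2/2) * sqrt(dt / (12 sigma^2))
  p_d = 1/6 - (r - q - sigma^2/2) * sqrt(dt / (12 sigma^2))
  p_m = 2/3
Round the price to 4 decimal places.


dt = T/N = 0.083333; dx = sigma*sqrt(3*dt) = 0.070000
u = exp(dx) = 1.072508; d = 1/u = 0.932394
p_u = 0.160833, p_m = 0.666667, p_d = 0.172500
Discount per step: exp(-r*dt) = 0.996838
Stock lattice S(k, j) with j the centered position index:
  k=0: S(0,+0) = 9.1800
  k=1: S(1,-1) = 8.5594; S(1,+0) = 9.1800; S(1,+1) = 9.8456
  k=2: S(2,-2) = 7.9807; S(2,-1) = 8.5594; S(2,+0) = 9.1800; S(2,+1) = 9.8456; S(2,+2) = 10.5595
  k=3: S(3,-3) = 7.4412; S(3,-2) = 7.9807; S(3,-1) = 8.5594; S(3,+0) = 9.1800; S(3,+1) = 9.8456; S(3,+2) = 10.5595; S(3,+3) = 11.3252
Terminal payoffs V(N, j) = max(K - S_T, 0):
  V(3,-3) = 1.458837; V(3,-2) = 0.919291; V(3,-1) = 0.340625; V(3,+0) = 0.000000; V(3,+1) = 0.000000; V(3,+2) = 0.000000; V(3,+3) = 0.000000
Backward induction: V(k, j) = exp(-r*dt) * [p_u * V(k+1, j+1) + p_m * V(k+1, j) + p_d * V(k+1, j-1)]
  V(2,-2) = exp(-r*dt) * [p_u*0.340625 + p_m*0.919291 + p_d*1.458837] = 0.916388
  V(2,-1) = exp(-r*dt) * [p_u*0.000000 + p_m*0.340625 + p_d*0.919291] = 0.384442
  V(2,+0) = exp(-r*dt) * [p_u*0.000000 + p_m*0.000000 + p_d*0.340625] = 0.058572
  V(2,+1) = exp(-r*dt) * [p_u*0.000000 + p_m*0.000000 + p_d*0.000000] = 0.000000
  V(2,+2) = exp(-r*dt) * [p_u*0.000000 + p_m*0.000000 + p_d*0.000000] = 0.000000
  V(1,-1) = exp(-r*dt) * [p_u*0.058572 + p_m*0.384442 + p_d*0.916388] = 0.422452
  V(1,+0) = exp(-r*dt) * [p_u*0.000000 + p_m*0.058572 + p_d*0.384442] = 0.105031
  V(1,+1) = exp(-r*dt) * [p_u*0.000000 + p_m*0.000000 + p_d*0.058572] = 0.010072
  V(0,+0) = exp(-r*dt) * [p_u*0.010072 + p_m*0.105031 + p_d*0.422452] = 0.144057

Answer: Price = V(0,0) = 0.1441


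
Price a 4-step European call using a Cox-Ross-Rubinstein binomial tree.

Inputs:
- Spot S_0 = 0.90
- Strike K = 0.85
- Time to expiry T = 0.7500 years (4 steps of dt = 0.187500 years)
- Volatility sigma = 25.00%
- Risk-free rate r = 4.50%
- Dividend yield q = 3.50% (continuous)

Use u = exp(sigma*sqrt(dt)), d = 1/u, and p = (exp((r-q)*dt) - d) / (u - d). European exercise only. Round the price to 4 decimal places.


dt = T/N = 0.187500
u = exp(sigma*sqrt(dt)) = 1.114330; d = 1/u = 0.897400
p = (exp((r-q)*dt) - d) / (u - d) = 0.481615
Discount per step: exp(-r*dt) = 0.991598
Stock lattice S(k, i) with i counting down-moves:
  k=0: S(0,0) = 0.9000
  k=1: S(1,0) = 1.0029; S(1,1) = 0.8077
  k=2: S(2,0) = 1.1176; S(2,1) = 0.9000; S(2,2) = 0.7248
  k=3: S(3,0) = 1.2453; S(3,1) = 1.0029; S(3,2) = 0.8077; S(3,3) = 0.6504
  k=4: S(4,0) = 1.3877; S(4,1) = 1.1176; S(4,2) = 0.9000; S(4,3) = 0.7248; S(4,4) = 0.5837
Terminal payoffs V(N, i) = max(S_T - K, 0):
  V(4,0) = 0.537706; V(4,1) = 0.267558; V(4,2) = 0.050000; V(4,3) = 0.000000; V(4,4) = 0.000000
Backward induction: V(k, i) = exp(-r*dt) * [p * V(k+1, i) + (1-p) * V(k+1, i+1)].
  V(3,0) = exp(-r*dt) * [p*0.537706 + (1-p)*0.267558] = 0.394324
  V(3,1) = exp(-r*dt) * [p*0.267558 + (1-p)*0.050000] = 0.153479
  V(3,2) = exp(-r*dt) * [p*0.050000 + (1-p)*0.000000] = 0.023878
  V(3,3) = exp(-r*dt) * [p*0.000000 + (1-p)*0.000000] = 0.000000
  V(2,0) = exp(-r*dt) * [p*0.394324 + (1-p)*0.153479] = 0.267209
  V(2,1) = exp(-r*dt) * [p*0.153479 + (1-p)*0.023878] = 0.085571
  V(2,2) = exp(-r*dt) * [p*0.023878 + (1-p)*0.000000] = 0.011404
  V(1,0) = exp(-r*dt) * [p*0.267209 + (1-p)*0.085571] = 0.171596
  V(1,1) = exp(-r*dt) * [p*0.085571 + (1-p)*0.011404] = 0.046728
  V(0,0) = exp(-r*dt) * [p*0.171596 + (1-p)*0.046728] = 0.105968

Answer: Price = V(0,0) = 0.1060


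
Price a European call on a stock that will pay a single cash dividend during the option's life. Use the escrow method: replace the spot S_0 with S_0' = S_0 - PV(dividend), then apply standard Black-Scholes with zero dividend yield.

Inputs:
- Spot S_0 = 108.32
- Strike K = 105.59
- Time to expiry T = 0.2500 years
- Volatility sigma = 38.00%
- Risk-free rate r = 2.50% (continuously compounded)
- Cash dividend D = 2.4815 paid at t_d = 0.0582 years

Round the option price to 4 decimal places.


PV(D) = D * exp(-r * t_d) = 2.4815 * 0.99854606 = 2.47789204
S_0' = S_0 - PV(D) = 108.3200 - 2.47789204 = 105.84210796
d1 = (ln(S_0'/K) + (r + sigma^2/2)*T) / (sigma*sqrt(T)) = 0.14044614
d2 = d1 - sigma*sqrt(T) = -0.04955386
exp(-rT) = 0.99376949
N(d1) = 0.55584625; N(d2) = 0.48023896
C = S_0' * N(d1) - K * exp(-rT) * N(d2) = 105.84210796 * 0.55584625 - 105.5900 * 0.99376949 * 0.48023896 = 8.4394

Answer: Price = 8.4394


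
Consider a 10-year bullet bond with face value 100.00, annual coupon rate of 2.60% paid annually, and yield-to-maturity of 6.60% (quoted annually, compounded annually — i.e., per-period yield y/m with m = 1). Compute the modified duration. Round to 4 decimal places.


Answer: Modified duration = 8.1526

Derivation:
Coupon per period c = face * coupon_rate / m = 2.600000
Periods per year m = 1; per-period yield y/m = 0.066000
Number of cashflows N = 10
Cashflows (t years, CF_t, discount factor 1/(1+y/m)^(m*t), PV):
  t = 1.0000: CF_t = 2.600000, DF = 0.938086, PV = 2.439024
  t = 2.0000: CF_t = 2.600000, DF = 0.880006, PV = 2.288015
  t = 3.0000: CF_t = 2.600000, DF = 0.825521, PV = 2.146356
  t = 4.0000: CF_t = 2.600000, DF = 0.774410, PV = 2.013467
  t = 5.0000: CF_t = 2.600000, DF = 0.726464, PV = 1.888806
  t = 6.0000: CF_t = 2.600000, DF = 0.681486, PV = 1.771863
  t = 7.0000: CF_t = 2.600000, DF = 0.639292, PV = 1.662160
  t = 8.0000: CF_t = 2.600000, DF = 0.599711, PV = 1.559250
  t = 9.0000: CF_t = 2.600000, DF = 0.562581, PV = 1.462711
  t = 10.0000: CF_t = 102.600000, DF = 0.527750, PV = 54.147114
Price P = sum_t PV_t = 71.378767
First compute Macaulay numerator sum_t t * PV_t:
  t * PV_t at t = 1.0000: 2.439024
  t * PV_t at t = 2.0000: 4.576031
  t * PV_t at t = 3.0000: 6.439068
  t * PV_t at t = 4.0000: 8.053868
  t * PV_t at t = 5.0000: 9.444029
  t * PV_t at t = 6.0000: 10.631178
  t * PV_t at t = 7.0000: 11.635122
  t * PV_t at t = 8.0000: 12.473999
  t * PV_t at t = 9.0000: 13.164398
  t * PV_t at t = 10.0000: 541.471140
Macaulay duration D = 620.327857 / 71.378767 = 8.690650
Modified duration = D / (1 + y/m) = 8.690650 / (1 + 0.066000) = 8.152579


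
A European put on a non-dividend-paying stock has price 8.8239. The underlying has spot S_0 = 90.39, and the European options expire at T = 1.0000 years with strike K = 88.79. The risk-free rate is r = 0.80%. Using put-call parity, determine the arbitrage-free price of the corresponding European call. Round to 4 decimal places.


Put-call parity: C - P = S_0 * exp(-qT) - K * exp(-rT).
S_0 * exp(-qT) = 90.3900 * 1.00000000 = 90.39000000
K * exp(-rT) = 88.7900 * 0.99203191 = 88.08251372
C = P + S*exp(-qT) - K*exp(-rT)
C = 8.8239 + 90.39000000 - 88.08251372 = 11.1314

Answer: Call price = 11.1314


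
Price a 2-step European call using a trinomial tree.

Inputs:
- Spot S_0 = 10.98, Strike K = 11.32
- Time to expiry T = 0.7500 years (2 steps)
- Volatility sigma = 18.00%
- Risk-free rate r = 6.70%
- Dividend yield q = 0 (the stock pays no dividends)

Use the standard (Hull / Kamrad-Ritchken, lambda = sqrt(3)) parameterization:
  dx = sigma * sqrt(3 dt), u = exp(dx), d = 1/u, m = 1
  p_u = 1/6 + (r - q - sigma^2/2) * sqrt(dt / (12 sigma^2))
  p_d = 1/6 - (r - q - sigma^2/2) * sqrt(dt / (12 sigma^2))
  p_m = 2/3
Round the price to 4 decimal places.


dt = T/N = 0.375000; dx = sigma*sqrt(3*dt) = 0.190919
u = exp(dx) = 1.210361; d = 1/u = 0.826200
p_u = 0.216557, p_m = 0.666667, p_d = 0.116776
Discount per step: exp(-r*dt) = 0.975188
Stock lattice S(k, j) with j the centered position index:
  k=0: S(0,+0) = 10.9800
  k=1: S(1,-1) = 9.0717; S(1,+0) = 10.9800; S(1,+1) = 13.2898
  k=2: S(2,-2) = 7.4950; S(2,-1) = 9.0717; S(2,+0) = 10.9800; S(2,+1) = 13.2898; S(2,+2) = 16.0854
Terminal payoffs V(N, j) = max(S_T - K, 0):
  V(2,-2) = 0.000000; V(2,-1) = 0.000000; V(2,+0) = 0.000000; V(2,+1) = 1.969766; V(2,+2) = 4.765417
Backward induction: V(k, j) = exp(-r*dt) * [p_u * V(k+1, j+1) + p_m * V(k+1, j) + p_d * V(k+1, j-1)]
  V(1,-1) = exp(-r*dt) * [p_u*0.000000 + p_m*0.000000 + p_d*0.000000] = 0.000000
  V(1,+0) = exp(-r*dt) * [p_u*1.969766 + p_m*0.000000 + p_d*0.000000] = 0.415983
  V(1,+1) = exp(-r*dt) * [p_u*4.765417 + p_m*1.969766 + p_d*0.000000] = 2.286974
  V(0,+0) = exp(-r*dt) * [p_u*2.286974 + p_m*0.415983 + p_d*0.000000] = 0.753413

Answer: Price = V(0,0) = 0.7534


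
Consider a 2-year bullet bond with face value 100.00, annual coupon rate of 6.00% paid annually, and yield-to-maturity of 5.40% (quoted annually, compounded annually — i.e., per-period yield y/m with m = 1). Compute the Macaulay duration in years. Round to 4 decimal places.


Answer: Macaulay duration = 1.9437 years

Derivation:
Coupon per period c = face * coupon_rate / m = 6.000000
Periods per year m = 1; per-period yield y/m = 0.054000
Number of cashflows N = 2
Cashflows (t years, CF_t, discount factor 1/(1+y/m)^(m*t), PV):
  t = 1.0000: CF_t = 6.000000, DF = 0.948767, PV = 5.692600
  t = 2.0000: CF_t = 106.000000, DF = 0.900158, PV = 95.416755
Price P = sum_t PV_t = 101.109355
Macaulay numerator sum_t t * PV_t:
  t * PV_t at t = 1.0000: 5.692600
  t * PV_t at t = 2.0000: 190.833510
Macaulay duration D = (sum_t t * PV_t) / P = 196.526110 / 101.109355 = 1.943699


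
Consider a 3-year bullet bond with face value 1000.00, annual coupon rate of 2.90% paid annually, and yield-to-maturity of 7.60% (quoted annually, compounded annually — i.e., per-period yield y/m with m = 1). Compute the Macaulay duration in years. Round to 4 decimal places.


Answer: Macaulay duration = 2.9101 years

Derivation:
Coupon per period c = face * coupon_rate / m = 29.000000
Periods per year m = 1; per-period yield y/m = 0.076000
Number of cashflows N = 3
Cashflows (t years, CF_t, discount factor 1/(1+y/m)^(m*t), PV):
  t = 1.0000: CF_t = 29.000000, DF = 0.929368, PV = 26.951673
  t = 2.0000: CF_t = 29.000000, DF = 0.863725, PV = 25.048023
  t = 3.0000: CF_t = 1029.000000, DF = 0.802718, PV = 825.997173
Price P = sum_t PV_t = 877.996869
Macaulay numerator sum_t t * PV_t:
  t * PV_t at t = 1.0000: 26.951673
  t * PV_t at t = 2.0000: 50.096046
  t * PV_t at t = 3.0000: 2477.991518
Macaulay duration D = (sum_t t * PV_t) / P = 2555.039237 / 877.996869 = 2.910078


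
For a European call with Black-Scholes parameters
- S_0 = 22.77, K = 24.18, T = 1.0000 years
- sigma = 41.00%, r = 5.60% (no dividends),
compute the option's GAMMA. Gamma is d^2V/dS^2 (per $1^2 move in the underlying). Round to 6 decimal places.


Answer: Gamma = 0.041928

Derivation:
d1 = 0.1950439875; d2 = -0.2149560125
phi(d1) = 0.3914256815; exp(-qT) = 1.0000000000; exp(-rT) = 0.9455391359
Gamma = exp(-qT) * phi(d1) / (S * sigma * sqrt(T)) = 1.0000000000 * 0.3914256815 / (22.7700 * 0.4100 * 1.0000000000) = 0.041928


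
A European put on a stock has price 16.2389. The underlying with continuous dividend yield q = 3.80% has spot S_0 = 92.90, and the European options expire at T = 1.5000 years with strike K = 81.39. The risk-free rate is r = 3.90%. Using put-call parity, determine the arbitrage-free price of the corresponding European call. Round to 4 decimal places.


Put-call parity: C - P = S_0 * exp(-qT) - K * exp(-rT).
S_0 * exp(-qT) = 92.9000 * 0.94459407 = 87.75278904
K * exp(-rT) = 81.3900 * 0.94317824 = 76.76527699
C = P + S*exp(-qT) - K*exp(-rT)
C = 16.2389 + 87.75278904 - 76.76527699 = 27.2264

Answer: Call price = 27.2264


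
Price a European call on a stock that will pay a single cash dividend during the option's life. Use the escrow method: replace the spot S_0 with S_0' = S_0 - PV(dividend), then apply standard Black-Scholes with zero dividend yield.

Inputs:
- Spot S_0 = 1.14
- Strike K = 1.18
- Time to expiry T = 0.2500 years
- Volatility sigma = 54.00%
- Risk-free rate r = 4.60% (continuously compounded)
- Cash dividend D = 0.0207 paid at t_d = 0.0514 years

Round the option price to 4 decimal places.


Answer: Price = 0.1006

Derivation:
PV(D) = D * exp(-r * t_d) = 0.0207 * 0.99763839 = 0.02065111
S_0' = S_0 - PV(D) = 1.1400 - 0.02065111 = 1.11934889
d1 = (ln(S_0'/K) + (r + sigma^2/2)*T) / (sigma*sqrt(T)) = -0.01784176
d2 = d1 - sigma*sqrt(T) = -0.28784176
exp(-rT) = 0.98856587
N(d1) = 0.49288255; N(d2) = 0.38673394
C = S_0' * N(d1) - K * exp(-rT) * N(d2) = 1.11934889 * 0.49288255 - 1.1800 * 0.98856587 * 0.38673394 = 0.1006


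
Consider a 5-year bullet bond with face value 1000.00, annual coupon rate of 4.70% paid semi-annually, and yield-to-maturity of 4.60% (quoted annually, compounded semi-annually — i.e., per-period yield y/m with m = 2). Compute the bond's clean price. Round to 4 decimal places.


Coupon per period c = face * coupon_rate / m = 23.500000
Periods per year m = 2; per-period yield y/m = 0.023000
Number of cashflows N = 10
Cashflows (t years, CF_t, discount factor 1/(1+y/m)^(m*t), PV):
  t = 0.5000: CF_t = 23.500000, DF = 0.977517, PV = 22.971652
  t = 1.0000: CF_t = 23.500000, DF = 0.955540, PV = 22.455183
  t = 1.5000: CF_t = 23.500000, DF = 0.934056, PV = 21.950325
  t = 2.0000: CF_t = 23.500000, DF = 0.913056, PV = 21.456818
  t = 2.5000: CF_t = 23.500000, DF = 0.892528, PV = 20.974407
  t = 3.0000: CF_t = 23.500000, DF = 0.872461, PV = 20.502842
  t = 3.5000: CF_t = 23.500000, DF = 0.852846, PV = 20.041879
  t = 4.0000: CF_t = 23.500000, DF = 0.833671, PV = 19.591279
  t = 4.5000: CF_t = 23.500000, DF = 0.814928, PV = 19.150810
  t = 5.0000: CF_t = 1023.500000, DF = 0.796606, PV = 815.326409
Price P = sum_t PV_t = 1004.421605

Answer: Price = 1004.4216


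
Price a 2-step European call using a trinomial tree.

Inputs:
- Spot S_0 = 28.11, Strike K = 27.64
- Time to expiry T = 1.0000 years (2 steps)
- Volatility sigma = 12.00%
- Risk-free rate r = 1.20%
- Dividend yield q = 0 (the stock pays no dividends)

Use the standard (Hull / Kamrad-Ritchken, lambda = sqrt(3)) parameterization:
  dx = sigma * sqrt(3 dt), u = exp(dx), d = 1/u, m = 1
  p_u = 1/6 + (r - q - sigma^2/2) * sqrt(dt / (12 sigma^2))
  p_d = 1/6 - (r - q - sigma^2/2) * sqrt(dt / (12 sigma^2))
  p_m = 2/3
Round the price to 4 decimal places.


dt = T/N = 0.500000; dx = sigma*sqrt(3*dt) = 0.146969
u = exp(dx) = 1.158319; d = 1/u = 0.863320
p_u = 0.174832, p_m = 0.666667, p_d = 0.158502
Discount per step: exp(-r*dt) = 0.994018
Stock lattice S(k, j) with j the centered position index:
  k=0: S(0,+0) = 28.1100
  k=1: S(1,-1) = 24.2679; S(1,+0) = 28.1100; S(1,+1) = 32.5603
  k=2: S(2,-2) = 20.9510; S(2,-1) = 24.2679; S(2,+0) = 28.1100; S(2,+1) = 32.5603; S(2,+2) = 37.7152
Terminal payoffs V(N, j) = max(S_T - K, 0):
  V(2,-2) = 0.000000; V(2,-1) = 0.000000; V(2,+0) = 0.470000; V(2,+1) = 4.920333; V(2,+2) = 10.075236
Backward induction: V(k, j) = exp(-r*dt) * [p_u * V(k+1, j+1) + p_m * V(k+1, j) + p_d * V(k+1, j-1)]
  V(1,-1) = exp(-r*dt) * [p_u*0.470000 + p_m*0.000000 + p_d*0.000000] = 0.081679
  V(1,+0) = exp(-r*dt) * [p_u*4.920333 + p_m*0.470000 + p_d*0.000000] = 1.166543
  V(1,+1) = exp(-r*dt) * [p_u*10.075236 + p_m*4.920333 + p_d*0.470000] = 5.085583
  V(0,+0) = exp(-r*dt) * [p_u*5.085583 + p_m*1.166543 + p_d*0.081679] = 1.669714

Answer: Price = V(0,0) = 1.6697


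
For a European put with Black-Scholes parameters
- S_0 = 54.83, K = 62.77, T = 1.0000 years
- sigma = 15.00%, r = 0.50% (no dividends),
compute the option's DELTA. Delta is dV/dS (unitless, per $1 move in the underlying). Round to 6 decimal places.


Answer: Delta = -0.786188

Derivation:
d1 = -0.7932650861; d2 = -0.9432650861
phi(d1) = 0.2912499978; exp(-qT) = 1.0000000000; exp(-rT) = 0.9950124792
N(-d1) = 0.7861883030
Delta = -exp(-qT) * N(-d1) = -1.0000000000 * 0.7861883030 = -0.786188


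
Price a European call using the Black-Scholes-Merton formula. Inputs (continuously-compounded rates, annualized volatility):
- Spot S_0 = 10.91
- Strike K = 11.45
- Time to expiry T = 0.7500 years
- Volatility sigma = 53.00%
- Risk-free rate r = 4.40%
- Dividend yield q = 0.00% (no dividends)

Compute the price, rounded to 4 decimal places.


d1 = (ln(S/K) + (r - q + 0.5*sigma^2) * T) / (sigma * sqrt(T)) = 0.19614129
d2 = d1 - sigma * sqrt(T) = -0.26285217
exp(-rT) = 0.96753856; exp(-qT) = 1.00000000
C = S_0 * exp(-qT) * N(d1) - K * exp(-rT) * N(d2)
N(d1) = 0.57775021; N(d2) = 0.39633226
C = 10.9100 * 1.00000000 * 0.57775021 - 11.4500 * 0.96753856 * 0.39633226 = 1.9126

Answer: Price = 1.9126
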